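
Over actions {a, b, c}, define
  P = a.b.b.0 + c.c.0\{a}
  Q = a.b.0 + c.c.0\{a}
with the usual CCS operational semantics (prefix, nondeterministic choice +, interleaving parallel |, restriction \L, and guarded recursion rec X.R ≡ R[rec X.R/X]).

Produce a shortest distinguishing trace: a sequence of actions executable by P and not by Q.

LTS(P): 6 reachable states
  s0 = a.b.b.0 + c.c.0\{a} | —a→ s1, —c→ s2
  s1 = b.b.0 | —b→ s3
  s2 = c.0\{a} | —c→ s4
  s3 = b.0 | —b→ s5
  s4 = 0\{a} | (no moves)
  s5 = 0 | (no moves)
LTS(Q): 5 reachable states
  t0 = a.b.0 + c.c.0\{a} | —a→ t1, —c→ t2
  t1 = b.0 | —b→ t3
  t2 = c.0\{a} | —c→ t4
  t3 = 0 | (no moves)
  t4 = 0\{a} | (no moves)
Run σ = ⟨abb⟩ on P: start {s0}
  step 1 (a): {s1}
  step 2 (b): {s3}
  step 3 (b): {s5}
  P completes σ.
Run σ = ⟨abb⟩ on Q: start {t0}
  step 1 (a): {t1}
  step 2 (b): {t3}
  step 3 (b): ∅  — Q cannot continue

abb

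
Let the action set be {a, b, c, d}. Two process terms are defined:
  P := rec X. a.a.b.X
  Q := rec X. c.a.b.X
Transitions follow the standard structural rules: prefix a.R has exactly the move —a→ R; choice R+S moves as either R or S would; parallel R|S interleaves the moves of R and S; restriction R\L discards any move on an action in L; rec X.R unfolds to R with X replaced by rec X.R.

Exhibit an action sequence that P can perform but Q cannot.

a

LTS(P): 3 reachable states
  p0 = rec X. a.a.b.X has moves —a→ p1
  p1 = a.b.(rec X. a.a.b.X) has moves —a→ p2
  p2 = b.(rec X. a.a.b.X) has moves —b→ p0
LTS(Q): 3 reachable states
  q0 = rec X. c.a.b.X has moves —c→ q1
  q1 = a.b.(rec X. c.a.b.X) has moves —a→ q2
  q2 = b.(rec X. c.a.b.X) has moves —b→ q0
Executing a from P (initial set {p0}):
  [1] a ⇒ {p1}
  — P admits the full trace.
Executing a from Q (initial set {q0}):
  [1] a ⇒ ∅ (Q stuck)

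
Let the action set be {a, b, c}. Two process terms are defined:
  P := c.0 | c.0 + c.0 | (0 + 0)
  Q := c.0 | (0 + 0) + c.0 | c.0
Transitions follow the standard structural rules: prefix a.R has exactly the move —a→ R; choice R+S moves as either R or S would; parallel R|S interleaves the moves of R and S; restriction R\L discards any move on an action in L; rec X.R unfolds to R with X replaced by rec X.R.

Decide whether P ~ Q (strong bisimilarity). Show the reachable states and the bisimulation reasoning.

P ~ Q

LTS(P): 5 reachable states
  m0 = c.0 | c.0 + c.0 | (0 + 0) → -c-> m1, -c-> m2, -c-> m3
  m1 = 0 | (0 + 0) → ∅
  m2 = 0 | c.0 → -c-> m4
  m3 = c.0 | 0 → -c-> m4
  m4 = 0 | 0 → ∅
LTS(Q): 5 reachable states
  n0 = c.0 | (0 + 0) + c.0 | c.0 → -c-> n1, -c-> n2, -c-> n3
  n1 = 0 | (0 + 0) → ∅
  n2 = 0 | c.0 → -c-> n4
  n3 = c.0 | 0 → -c-> n4
  n4 = 0 | 0 → ∅
Coarsest stable partition (strong bisimilarity classes):
  B0 = {m0, n0}
  B1 = {m1, m4, n1, n4}
  B2 = {m2, m3, n2, n3}
m0 ∈ B0, n0 ∈ B0 → same block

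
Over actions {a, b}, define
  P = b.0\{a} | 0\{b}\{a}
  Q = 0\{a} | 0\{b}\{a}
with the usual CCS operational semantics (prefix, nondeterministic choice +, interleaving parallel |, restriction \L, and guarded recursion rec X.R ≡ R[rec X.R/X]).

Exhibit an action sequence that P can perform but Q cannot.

b

LTS(P): 2 reachable states
  s0 = b.0\{a} | 0\{b}\{a} ⊢ -b-> s1
  s1 = 0\{a} | 0\{b}\{a} ⊢ deadlocked
LTS(Q): 1 reachable states
  t0 = 0\{a} | 0\{b}\{a} ⊢ deadlocked
Run σ = ⟨b⟩ on P: start {s0}
  after b @ step 1: {s1}
  ✓ P
Run σ = ⟨b⟩ on Q: start {t0}
  after b @ step 1: ∅  — Q cannot continue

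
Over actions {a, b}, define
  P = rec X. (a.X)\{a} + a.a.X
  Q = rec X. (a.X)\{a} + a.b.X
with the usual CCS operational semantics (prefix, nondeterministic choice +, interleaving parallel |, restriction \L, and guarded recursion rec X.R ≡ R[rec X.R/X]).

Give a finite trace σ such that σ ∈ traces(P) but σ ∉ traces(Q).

P's transition system — 2 states:
  p0 = rec X. (a.X)\{a} + a.a.X | ··a··> p1
  p1 = a.(rec X. (a.X)\{a} + a.a.X) | ··a··> p0
Q's transition system — 2 states:
  q0 = rec X. (a.X)\{a} + a.b.X | ··a··> q1
  q1 = b.(rec X. (a.X)\{a} + a.b.X) | ··b··> q0
Executing aa from P (initial set {p0}):
  after a @ step 1: {p1}
  after a @ step 2: {p0}
  ✓ P
Executing aa from Q (initial set {q0}):
  after a @ step 1: {q1}
  after a @ step 2: ∅ (Q stuck)

aa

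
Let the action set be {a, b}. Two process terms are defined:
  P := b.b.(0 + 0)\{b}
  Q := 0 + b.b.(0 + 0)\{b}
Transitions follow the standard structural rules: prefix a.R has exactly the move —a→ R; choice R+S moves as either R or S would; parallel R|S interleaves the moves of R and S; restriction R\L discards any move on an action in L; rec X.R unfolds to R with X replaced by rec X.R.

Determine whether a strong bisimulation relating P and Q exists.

LTS(P): 3 reachable states
  m0 = b.b.(0 + 0)\{b} :: --b--▸ m1
  m1 = b.(0 + 0)\{b} :: --b--▸ m2
  m2 = (0 + 0)\{b} :: (no moves)
LTS(Q): 3 reachable states
  n0 = 0 + b.b.(0 + 0)\{b} :: --b--▸ n1
  n1 = b.(0 + 0)\{b} :: --b--▸ n2
  n2 = (0 + 0)\{b} :: (no moves)
Bisimilarity quotient blocks:
  B0 = {m0, n0}
  B1 = {m1, n1}
  B2 = {m2, n2}
m0 ∈ B0, n0 ∈ B0 → same block

P ~ Q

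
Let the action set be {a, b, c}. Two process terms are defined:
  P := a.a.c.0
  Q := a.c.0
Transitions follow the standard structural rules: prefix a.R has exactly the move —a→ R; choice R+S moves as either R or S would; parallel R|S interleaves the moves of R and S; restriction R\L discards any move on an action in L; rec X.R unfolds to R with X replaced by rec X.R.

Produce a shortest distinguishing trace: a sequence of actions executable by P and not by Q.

aa

P's transition system — 4 states:
  p0 = a.a.c.0 has moves -a-> p1
  p1 = a.c.0 has moves -a-> p2
  p2 = c.0 has moves -c-> p3
  p3 = 0 has moves deadlocked
Q's transition system — 3 states:
  q0 = a.c.0 has moves -a-> q1
  q1 = c.0 has moves -c-> q2
  q2 = 0 has moves deadlocked
Trace ⟨aa⟩ through P, begin at {p0}:
  after a @ step 1: {p1}
  after a @ step 2: {p2}
  ✓ P
Trace ⟨aa⟩ through Q, begin at {q0}:
  after a @ step 1: {q1}
  after a @ step 2: ∅ (Q stuck)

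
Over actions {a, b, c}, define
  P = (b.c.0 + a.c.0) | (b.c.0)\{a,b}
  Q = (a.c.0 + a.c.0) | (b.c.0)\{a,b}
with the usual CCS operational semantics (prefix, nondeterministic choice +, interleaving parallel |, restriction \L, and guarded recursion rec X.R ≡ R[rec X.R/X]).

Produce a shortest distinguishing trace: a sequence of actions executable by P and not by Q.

b

LTS(P): 3 reachable states
  s0 = (b.c.0 + a.c.0) | (b.c.0)\{a,b} has moves —a→ s1, —b→ s1
  s1 = c.0 | (b.c.0)\{a,b} has moves —c→ s2
  s2 = 0 | (b.c.0)\{a,b} has moves (no moves)
LTS(Q): 3 reachable states
  t0 = (a.c.0 + a.c.0) | (b.c.0)\{a,b} has moves —a→ t1
  t1 = c.0 | (b.c.0)\{a,b} has moves —c→ t2
  t2 = 0 | (b.c.0)\{a,b} has moves (no moves)
Trace ⟨b⟩ through P, begin at {s0}:
  step 1 (b): {s1}
  P completes σ.
Trace ⟨b⟩ through Q, begin at {t0}:
  step 1 (b): ∅ (Q stuck)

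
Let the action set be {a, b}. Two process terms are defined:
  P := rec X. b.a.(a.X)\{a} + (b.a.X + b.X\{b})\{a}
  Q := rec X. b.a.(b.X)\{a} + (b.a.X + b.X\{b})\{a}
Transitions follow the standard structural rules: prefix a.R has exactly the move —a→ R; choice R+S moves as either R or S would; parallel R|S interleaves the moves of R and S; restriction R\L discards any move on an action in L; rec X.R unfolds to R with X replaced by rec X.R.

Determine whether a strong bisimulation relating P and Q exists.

not bisimilar

Reachable graph of P (4 states):
  p0 = rec X. b.a.(a.X)\{a} + (b.a.X + b.X\{b})\{a} ⊢ —b→ p1, —b→ p2, —b→ p3
  p1 = (a.(rec X. b.a.(a.X)\{a} + (b.a.X + b.X\{b})\{a}))\{a} ⊢ stopped
  p2 = (rec X. b.a.(a.X)\{a} + (b.a.X + b.X\{b})\{a})\{b}\{a} ⊢ stopped
  p3 = a.(a.(rec X. b.a.(a.X)\{a} + (b.a.X + b.X\{b})\{a}))\{a} ⊢ —a→ p1
Reachable graph of Q (9 states):
  q0 = rec X. b.a.(b.X)\{a} + (b.a.X + b.X\{b})\{a} ⊢ —b→ q1, —b→ q2, —b→ q3
  q1 = (a.(rec X. b.a.(b.X)\{a} + (b.a.X + b.X\{b})\{a}))\{a} ⊢ stopped
  q2 = (rec X. b.a.(b.X)\{a} + (b.a.X + b.X\{b})\{a})\{b}\{a} ⊢ stopped
  q3 = a.(b.(rec X. b.a.(b.X)\{a} + (b.a.X + b.X\{b})\{a}))\{a} ⊢ —a→ q4
  q4 = (b.(rec X. b.a.(b.X)\{a} + (b.a.X + b.X\{b})\{a}))\{a} ⊢ —b→ q5
  q5 = (rec X. b.a.(b.X)\{a} + (b.a.X + b.X\{b})\{a})\{a} ⊢ —b→ q6, —b→ q7, —b→ q8
  q6 = (a.(b.(rec X. b.a.(b.X)\{a} + (b.a.X + b.X\{b})\{a}))\{a})\{a} ⊢ stopped
  q7 = (a.(rec X. b.a.(b.X)\{a} + (b.a.X + b.X\{b})\{a}))\{a}\{a} ⊢ stopped
  q8 = (rec X. b.a.(b.X)\{a} + (b.a.X + b.X\{b})\{a})\{b}\{a}\{a} ⊢ stopped
Partition-refinement fixed point:
  B0 = {p0}
  B1 = {p1, p2, q1, q2, q6, q7, q8}
  B2 = {p3}
  B3 = {q0}
  B4 = {q3}
  B5 = {q4}
  B6 = {q5}
p0 ∈ B0, q0 ∈ B3 → different blocks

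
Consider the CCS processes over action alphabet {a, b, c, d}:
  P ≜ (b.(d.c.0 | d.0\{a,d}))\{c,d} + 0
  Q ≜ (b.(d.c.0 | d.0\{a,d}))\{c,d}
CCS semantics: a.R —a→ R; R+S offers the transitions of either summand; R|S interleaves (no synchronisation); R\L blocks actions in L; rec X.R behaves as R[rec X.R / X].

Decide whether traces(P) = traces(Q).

Reachable graph of P (2 states):
  u0 = (b.(d.c.0 | d.0\{a,d}))\{c,d} + 0 ⊢ --b--▸ u1
  u1 = (d.c.0 | d.0\{a,d})\{c,d} ⊢ (no moves)
Reachable graph of Q (2 states):
  v0 = (b.(d.c.0 | d.0\{a,d}))\{c,d} ⊢ --b--▸ v1
  v1 = (d.c.0 | d.0\{a,d})\{c,d} ⊢ (no moves)
Coarsest stable partition (strong bisimilarity classes):
  B0 = {u0, v0}
  B1 = {u1, v1}
u0 ∈ B0, v0 ∈ B0 → same block
Bisimilar ⇒ trace-equivalent.

traces(P) = traces(Q)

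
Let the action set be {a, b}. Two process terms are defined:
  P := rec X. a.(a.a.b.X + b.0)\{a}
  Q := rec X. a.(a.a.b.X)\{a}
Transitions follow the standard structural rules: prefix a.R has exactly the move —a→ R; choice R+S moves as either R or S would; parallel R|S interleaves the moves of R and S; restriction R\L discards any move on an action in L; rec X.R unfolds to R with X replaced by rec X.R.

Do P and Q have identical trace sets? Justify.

trace-distinct — witness ⟨ab⟩

LTS(P): 3 reachable states
  p0 = rec X. a.(a.a.b.X + b.0)\{a} ⊢ ··a··> p1
  p1 = (a.a.b.(rec X. a.(a.a.b.X + b.0)\{a}) + b.0)\{a} ⊢ ··b··> p2
  p2 = 0\{a} ⊢ stopped
LTS(Q): 2 reachable states
  q0 = rec X. a.(a.a.b.X)\{a} ⊢ ··a··> q1
  q1 = (a.a.b.(rec X. a.(a.a.b.X)\{a}))\{a} ⊢ stopped
Executing ab from P (initial set {p0}):
  step 1 (a): {p1}
  step 2 (b): {p2}
  ✓ P
Executing ab from Q (initial set {q0}):
  step 1 (a): {q1}
  step 2 (b): ∅  — Q cannot continue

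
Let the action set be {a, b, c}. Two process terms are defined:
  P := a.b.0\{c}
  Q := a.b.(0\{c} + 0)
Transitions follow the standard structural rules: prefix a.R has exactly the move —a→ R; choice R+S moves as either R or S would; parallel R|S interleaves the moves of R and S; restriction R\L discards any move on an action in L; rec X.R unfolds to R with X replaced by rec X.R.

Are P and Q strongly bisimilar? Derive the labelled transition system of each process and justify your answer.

bisimilar

Reachable graph of P (3 states):
  s0 = a.b.0\{c} ⊢ -a-> s1
  s1 = b.0\{c} ⊢ -b-> s2
  s2 = 0\{c} ⊢ ∅
Reachable graph of Q (3 states):
  t0 = a.b.(0\{c} + 0) ⊢ -a-> t1
  t1 = b.(0\{c} + 0) ⊢ -b-> t2
  t2 = 0\{c} + 0 ⊢ ∅
Bisimilarity quotient blocks:
  B0 = {s0, t0}
  B1 = {s1, t1}
  B2 = {s2, t2}
s0 ∈ B0, t0 ∈ B0 → same block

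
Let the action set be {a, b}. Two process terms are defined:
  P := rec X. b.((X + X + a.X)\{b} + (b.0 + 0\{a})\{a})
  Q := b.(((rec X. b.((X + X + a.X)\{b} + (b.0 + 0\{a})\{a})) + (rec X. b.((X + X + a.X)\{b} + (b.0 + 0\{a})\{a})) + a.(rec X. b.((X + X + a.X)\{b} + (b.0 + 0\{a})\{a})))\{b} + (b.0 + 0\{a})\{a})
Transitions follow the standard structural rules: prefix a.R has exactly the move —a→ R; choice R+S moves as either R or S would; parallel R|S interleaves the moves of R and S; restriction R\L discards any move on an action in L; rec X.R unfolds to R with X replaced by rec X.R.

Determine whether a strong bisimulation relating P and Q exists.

YES

LTS(P): 4 reachable states
  m0 = rec X. b.((X + X + a.X)\{b} + (b.0 + 0\{a})\{a}) → ··b··> m1
  m1 = ((rec X. b.((X + X + a.X)\{b} + (b.0 + 0\{a})\{a})) + (rec X. b.((X + X + a.X)\{b} + (b.0 + 0\{a})\{a})) + a.(rec X. b.((X + X + a.X)\{b} + (b.0 + 0\{a})\{a})))\{b} + (b.0 + 0\{a})\{a} → ··a··> m2, ··b··> m3
  m2 = (rec X. b.((X + X + a.X)\{b} + (b.0 + 0\{a})\{a}))\{b} → stopped
  m3 = 0\{a} → stopped
LTS(Q): 4 reachable states
  n0 = b.(((rec X. b.((X + X + a.X)\{b} + (b.0 + 0\{a})\{a})) + (rec X. b.((X + X + a.X)\{b} + (b.0 + 0\{a})\{a})) + a.(rec X. b.((X + X + a.X)\{b} + (b.0 + 0\{a})\{a})))\{b} + (b.0 + 0\{a})\{a}) → ··b··> n1
  n1 = ((rec X. b.((X + X + a.X)\{b} + (b.0 + 0\{a})\{a})) + (rec X. b.((X + X + a.X)\{b} + (b.0 + 0\{a})\{a})) + a.(rec X. b.((X + X + a.X)\{b} + (b.0 + 0\{a})\{a})))\{b} + (b.0 + 0\{a})\{a} → ··a··> n2, ··b··> n3
  n2 = (rec X. b.((X + X + a.X)\{b} + (b.0 + 0\{a})\{a}))\{b} → stopped
  n3 = 0\{a} → stopped
Coarsest stable partition (strong bisimilarity classes):
  B0 = {m0, n0}
  B1 = {m1, n1}
  B2 = {m2, m3, n2, n3}
m0 ∈ B0, n0 ∈ B0 → same block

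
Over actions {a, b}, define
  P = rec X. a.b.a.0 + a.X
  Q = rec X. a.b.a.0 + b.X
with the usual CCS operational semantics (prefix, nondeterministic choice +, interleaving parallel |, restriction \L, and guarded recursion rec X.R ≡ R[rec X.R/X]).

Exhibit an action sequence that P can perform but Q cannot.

LTS(P): 4 reachable states
  p0 = rec X. a.b.a.0 + a.X | -a-> p0, -a-> p1
  p1 = b.a.0 | -b-> p2
  p2 = a.0 | -a-> p3
  p3 = 0 | stopped
LTS(Q): 4 reachable states
  q0 = rec X. a.b.a.0 + b.X | -a-> q1, -b-> q0
  q1 = b.a.0 | -b-> q2
  q2 = a.0 | -a-> q3
  q3 = 0 | stopped
Executing aa from P (initial set {p0}):
  [1] a ⇒ {p0, p1}
  [2] a ⇒ {p0, p1}
  — P admits the full trace.
Executing aa from Q (initial set {q0}):
  [1] a ⇒ {q1}
  [2] a ⇒ ∅ (Q stuck)

aa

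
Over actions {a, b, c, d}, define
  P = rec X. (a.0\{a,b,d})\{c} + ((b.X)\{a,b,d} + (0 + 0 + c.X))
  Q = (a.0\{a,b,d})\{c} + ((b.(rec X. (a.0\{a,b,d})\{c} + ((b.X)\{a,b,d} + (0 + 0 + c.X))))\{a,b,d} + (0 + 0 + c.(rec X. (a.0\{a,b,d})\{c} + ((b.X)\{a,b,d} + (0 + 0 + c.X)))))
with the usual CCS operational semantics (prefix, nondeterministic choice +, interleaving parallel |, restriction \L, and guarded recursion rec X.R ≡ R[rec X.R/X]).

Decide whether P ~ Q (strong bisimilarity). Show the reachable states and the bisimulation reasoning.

P's transition system — 2 states:
  p0 = rec X. (a.0\{a,b,d})\{c} + ((b.X)\{a,b,d} + (0 + 0 + c.X)) :: --a--▸ p1, --c--▸ p0
  p1 = 0\{a,b,d}\{c} :: deadlocked
Q's transition system — 3 states:
  q0 = (a.0\{a,b,d})\{c} + ((b.(rec X. (a.0\{a,b,d})\{c} + ((b.X)\{a,b,d} + (0 + 0 + c.X))))\{a,b,d} + (0 + 0 + c.(rec X. (a.0\{a,b,d})\{c} + ((b.X)\{a,b,d} + (0 + 0 + c.X))))) :: --a--▸ q1, --c--▸ q2
  q1 = 0\{a,b,d}\{c} :: deadlocked
  q2 = rec X. (a.0\{a,b,d})\{c} + ((b.X)\{a,b,d} + (0 + 0 + c.X)) :: --a--▸ q1, --c--▸ q2
Partition-refinement fixed point:
  B0 = {p0, q0, q2}
  B1 = {p1, q1}
p0 ∈ B0, q0 ∈ B0 → same block

YES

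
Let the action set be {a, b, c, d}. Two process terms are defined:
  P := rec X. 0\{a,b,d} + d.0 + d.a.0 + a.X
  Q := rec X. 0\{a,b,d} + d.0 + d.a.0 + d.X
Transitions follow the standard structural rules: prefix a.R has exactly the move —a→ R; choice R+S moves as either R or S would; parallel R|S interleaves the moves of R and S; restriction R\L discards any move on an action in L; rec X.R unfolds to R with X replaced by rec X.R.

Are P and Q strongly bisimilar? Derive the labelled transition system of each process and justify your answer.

P's transition system — 3 states:
  s0 = rec X. 0\{a,b,d} + d.0 + d.a.0 + a.X | ··a··> s0, ··d··> s1, ··d··> s2
  s1 = 0 | ·
  s2 = a.0 | ··a··> s1
Q's transition system — 3 states:
  t0 = rec X. 0\{a,b,d} + d.0 + d.a.0 + d.X | ··d··> t0, ··d··> t1, ··d··> t2
  t1 = 0 | ·
  t2 = a.0 | ··a··> t1
Partition-refinement fixed point:
  B0 = {s0}
  B1 = {s2, t2}
  B2 = {s1, t1}
  B3 = {t0}
s0 ∈ B0, t0 ∈ B3 → different blocks

P ≁ Q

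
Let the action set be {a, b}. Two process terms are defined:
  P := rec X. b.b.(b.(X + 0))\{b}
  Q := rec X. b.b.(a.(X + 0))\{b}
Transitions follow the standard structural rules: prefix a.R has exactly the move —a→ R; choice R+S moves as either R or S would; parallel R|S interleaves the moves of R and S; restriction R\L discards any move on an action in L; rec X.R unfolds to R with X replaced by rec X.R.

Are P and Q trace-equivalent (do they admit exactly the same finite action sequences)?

P's transition system — 3 states:
  u0 = rec X. b.b.(b.(X + 0))\{b} has moves ··b··> u1
  u1 = b.(b.((rec X. b.b.(b.(X + 0))\{b}) + 0))\{b} has moves ··b··> u2
  u2 = (b.((rec X. b.b.(b.(X + 0))\{b}) + 0))\{b} has moves (no moves)
Q's transition system — 4 states:
  v0 = rec X. b.b.(a.(X + 0))\{b} has moves ··b··> v1
  v1 = b.(a.((rec X. b.b.(a.(X + 0))\{b}) + 0))\{b} has moves ··b··> v2
  v2 = (a.((rec X. b.b.(a.(X + 0))\{b}) + 0))\{b} has moves ··a··> v3
  v3 = ((rec X. b.b.(a.(X + 0))\{b}) + 0)\{b} has moves (no moves)
Trace ⟨bba⟩ through Q, begin at {v0}:
  [1] b ⇒ {v1}
  [2] b ⇒ {v2}
  [3] a ⇒ {v3}
  ✓ Q
Trace ⟨bba⟩ through P, begin at {u0}:
  [1] b ⇒ {u1}
  [2] b ⇒ {u2}
  [3] a ⇒ no successor for P

NO — witness ⟨bba⟩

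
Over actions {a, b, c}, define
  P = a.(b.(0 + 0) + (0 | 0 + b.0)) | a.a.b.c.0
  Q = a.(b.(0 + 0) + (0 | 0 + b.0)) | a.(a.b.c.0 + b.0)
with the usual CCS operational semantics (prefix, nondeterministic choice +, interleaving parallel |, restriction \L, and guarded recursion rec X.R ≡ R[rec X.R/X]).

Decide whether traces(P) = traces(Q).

NO — witness ⟨aabb⟩

Reachable graph of P (20 states):
  m0 = a.(b.(0 + 0) + (0 | 0 + b.0)) | a.a.b.c.0 :: -a-> m1, -a-> m2
  m1 = (b.(0 + 0) + (0 | 0 + b.0)) | a.a.b.c.0 :: -a-> m3, -b-> m4, -b-> m5
  m2 = a.(b.(0 + 0) + (0 | 0 + b.0)) | a.b.c.0 :: -a-> m3, -a-> m6
  m3 = (b.(0 + 0) + (0 | 0 + b.0)) | a.b.c.0 :: -a-> m7, -b-> m8, -b-> m9
  m4 = (0 + 0) | a.a.b.c.0 :: -a-> m8
  m5 = 0 | a.a.b.c.0 :: -a-> m9
  m6 = a.(b.(0 + 0) + (0 | 0 + b.0)) | b.c.0 :: -a-> m7, -b-> m10
  m7 = (b.(0 + 0) + (0 | 0 + b.0)) | b.c.0 :: -b-> m11, -b-> m12, -b-> m13
  m8 = (0 + 0) | a.b.c.0 :: -a-> m11
  m9 = 0 | a.b.c.0 :: -a-> m13
  m10 = a.(b.(0 + 0) + (0 | 0 + b.0)) | c.0 :: -a-> m12, -c-> m14
  m11 = (0 + 0) | b.c.0 :: -b-> m15
  m12 = (b.(0 + 0) + (0 | 0 + b.0)) | c.0 :: -b-> m15, -b-> m16, -c-> m17
  m13 = 0 | b.c.0 :: -b-> m16
  m14 = a.(b.(0 + 0) + (0 | 0 + b.0)) | 0 :: -a-> m17
  m15 = (0 + 0) | c.0 :: -c-> m18
  m16 = 0 | c.0 :: -c-> m19
  m17 = (b.(0 + 0) + (0 | 0 + b.0)) | 0 :: -b-> m18, -b-> m19
  m18 = (0 + 0) | 0 :: ∅
  m19 = 0 | 0 :: ∅
Reachable graph of Q (20 states):
  n0 = a.(b.(0 + 0) + (0 | 0 + b.0)) | a.(a.b.c.0 + b.0) :: -a-> n1, -a-> n2
  n1 = (b.(0 + 0) + (0 | 0 + b.0)) | a.(a.b.c.0 + b.0) :: -a-> n3, -b-> n4, -b-> n5
  n2 = a.(b.(0 + 0) + (0 | 0 + b.0)) | (a.b.c.0 + b.0) :: -a-> n3, -a-> n6, -b-> n7
  n3 = (b.(0 + 0) + (0 | 0 + b.0)) | (a.b.c.0 + b.0) :: -a-> n8, -b-> n10, -b-> n11, -b-> n9
  n4 = (0 + 0) | a.(a.b.c.0 + b.0) :: -a-> n9
  n5 = 0 | a.(a.b.c.0 + b.0) :: -a-> n11
  n6 = a.(b.(0 + 0) + (0 | 0 + b.0)) | b.c.0 :: -a-> n8, -b-> n12
  n7 = a.(b.(0 + 0) + (0 | 0 + b.0)) | 0 :: -a-> n10
  n8 = (b.(0 + 0) + (0 | 0 + b.0)) | b.c.0 :: -b-> n13, -b-> n14, -b-> n15
  n9 = (0 + 0) | (a.b.c.0 + b.0) :: -a-> n13, -b-> n16
  n10 = (b.(0 + 0) + (0 | 0 + b.0)) | 0 :: -b-> n16, -b-> n17
  n11 = 0 | (a.b.c.0 + b.0) :: -a-> n15, -b-> n17
  n12 = a.(b.(0 + 0) + (0 | 0 + b.0)) | c.0 :: -a-> n14, -c-> n7
  n13 = (0 + 0) | b.c.0 :: -b-> n18
  n14 = (b.(0 + 0) + (0 | 0 + b.0)) | c.0 :: -b-> n18, -b-> n19, -c-> n10
  n15 = 0 | b.c.0 :: -b-> n19
  n16 = (0 + 0) | 0 :: ∅
  n17 = 0 | 0 :: ∅
  n18 = (0 + 0) | c.0 :: -c-> n16
  n19 = 0 | c.0 :: -c-> n17
Executing aabb from Q (initial set {n0}):
  [1] a ⇒ {n1, n2}
  [2] a ⇒ {n3, n6}
  [3] b ⇒ {n10, n11, n12, n9}
  [4] b ⇒ {n16, n17}
  — Q admits the full trace.
Executing aabb from P (initial set {m0}):
  [1] a ⇒ {m1, m2}
  [2] a ⇒ {m3, m6}
  [3] b ⇒ {m10, m8, m9}
  [4] b ⇒ ∅ (P stuck)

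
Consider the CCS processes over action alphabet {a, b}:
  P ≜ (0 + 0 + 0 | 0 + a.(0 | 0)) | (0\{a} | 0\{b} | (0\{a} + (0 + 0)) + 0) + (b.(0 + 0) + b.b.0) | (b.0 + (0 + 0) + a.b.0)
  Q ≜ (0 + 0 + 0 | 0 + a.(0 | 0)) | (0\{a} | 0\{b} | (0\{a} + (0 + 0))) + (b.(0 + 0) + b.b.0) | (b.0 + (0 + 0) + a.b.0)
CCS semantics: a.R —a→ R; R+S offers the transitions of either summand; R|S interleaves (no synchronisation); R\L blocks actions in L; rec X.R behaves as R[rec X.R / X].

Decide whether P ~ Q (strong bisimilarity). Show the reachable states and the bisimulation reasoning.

YES

Reachable graph of P (13 states):
  s0 = (0 + 0 + 0 | 0 + a.(0 | 0)) | (0\{a} | 0\{b} | (0\{a} + (0 + 0)) + 0) + (b.(0 + 0) + b.b.0) | (b.0 + (0 + 0) + a.b.0) has moves =a=> s1, =a=> s2, =b=> s3, =b=> s4, =b=> s5
  s1 = (b.(0 + 0) + b.b.0) | b.0 has moves =b=> s4, =b=> s6, =b=> s7
  s2 = 0 | 0 | (0\{a} | 0\{b} | (0\{a} + (0 + 0)) + 0) has moves (no moves)
  s3 = (0 + 0) | (b.0 + (0 + 0) + a.b.0) has moves =a=> s6, =b=> s8
  s4 = (b.(0 + 0) + b.b.0) | 0 has moves =b=> s8, =b=> s9
  s5 = b.0 | (b.0 + (0 + 0) + a.b.0) has moves =a=> s7, =b=> s10, =b=> s9
  s6 = (0 + 0) | b.0 has moves =b=> s8
  s7 = b.0 | b.0 has moves =b=> s11, =b=> s9
  s8 = (0 + 0) | 0 has moves (no moves)
  s9 = b.0 | 0 has moves =b=> s12
  s10 = 0 | (b.0 + (0 + 0) + a.b.0) has moves =a=> s11, =b=> s12
  s11 = 0 | b.0 has moves =b=> s12
  s12 = 0 | 0 has moves (no moves)
Reachable graph of Q (13 states):
  t0 = (0 + 0 + 0 | 0 + a.(0 | 0)) | (0\{a} | 0\{b} | (0\{a} + (0 + 0))) + (b.(0 + 0) + b.b.0) | (b.0 + (0 + 0) + a.b.0) has moves =a=> t1, =a=> t2, =b=> t3, =b=> t4, =b=> t5
  t1 = (b.(0 + 0) + b.b.0) | b.0 has moves =b=> t4, =b=> t6, =b=> t7
  t2 = 0 | 0 | (0\{a} | 0\{b} | (0\{a} + (0 + 0))) has moves (no moves)
  t3 = (0 + 0) | (b.0 + (0 + 0) + a.b.0) has moves =a=> t6, =b=> t8
  t4 = (b.(0 + 0) + b.b.0) | 0 has moves =b=> t8, =b=> t9
  t5 = b.0 | (b.0 + (0 + 0) + a.b.0) has moves =a=> t7, =b=> t10, =b=> t9
  t6 = (0 + 0) | b.0 has moves =b=> t8
  t7 = b.0 | b.0 has moves =b=> t11, =b=> t9
  t8 = (0 + 0) | 0 has moves (no moves)
  t9 = b.0 | 0 has moves =b=> t12
  t10 = 0 | (b.0 + (0 + 0) + a.b.0) has moves =a=> t11, =b=> t12
  t11 = 0 | b.0 has moves =b=> t12
  t12 = 0 | 0 has moves (no moves)
Bisimilarity quotient blocks:
  B0 = {s0, t0}
  B1 = {s5, t5}
  B2 = {s7, t7}
  B3 = {s11, s6, s9, t11, t6, t9}
  B4 = {s12, s2, s8, t12, t2, t8}
  B5 = {s10, s3, t10, t3}
  B6 = {s4, t4}
  B7 = {s1, t1}
s0 ∈ B0, t0 ∈ B0 → same block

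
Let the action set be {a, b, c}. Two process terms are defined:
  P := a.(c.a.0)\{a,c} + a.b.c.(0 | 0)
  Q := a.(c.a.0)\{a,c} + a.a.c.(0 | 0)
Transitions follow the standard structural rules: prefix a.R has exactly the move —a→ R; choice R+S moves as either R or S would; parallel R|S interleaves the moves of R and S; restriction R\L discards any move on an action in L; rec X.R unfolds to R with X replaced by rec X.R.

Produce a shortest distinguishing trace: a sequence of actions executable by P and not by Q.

ab

Reachable graph of P (5 states):
  u0 = a.(c.a.0)\{a,c} + a.b.c.(0 | 0) → --a--▸ u1, --a--▸ u2
  u1 = (c.a.0)\{a,c} → (no moves)
  u2 = b.c.(0 | 0) → --b--▸ u3
  u3 = c.(0 | 0) → --c--▸ u4
  u4 = 0 | 0 → (no moves)
Reachable graph of Q (5 states):
  v0 = a.(c.a.0)\{a,c} + a.a.c.(0 | 0) → --a--▸ v1, --a--▸ v2
  v1 = (c.a.0)\{a,c} → (no moves)
  v2 = a.c.(0 | 0) → --a--▸ v3
  v3 = c.(0 | 0) → --c--▸ v4
  v4 = 0 | 0 → (no moves)
Executing ab from P (initial set {u0}):
  after a @ step 1: {u1, u2}
  after b @ step 2: {u3}
  ✓ P
Executing ab from Q (initial set {v0}):
  after a @ step 1: {v1, v2}
  after b @ step 2: ∅ (Q stuck)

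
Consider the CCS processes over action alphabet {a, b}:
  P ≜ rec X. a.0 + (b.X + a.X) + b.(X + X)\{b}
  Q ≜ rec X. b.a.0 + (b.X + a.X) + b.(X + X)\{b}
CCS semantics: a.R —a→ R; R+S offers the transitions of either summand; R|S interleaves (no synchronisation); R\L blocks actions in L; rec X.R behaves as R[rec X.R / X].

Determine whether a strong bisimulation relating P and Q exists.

Reachable graph of P (5 states):
  p0 = rec X. a.0 + (b.X + a.X) + b.(X + X)\{b} has moves —a→ p0, —a→ p1, —b→ p0, —b→ p2
  p1 = 0 has moves (no moves)
  p2 = ((rec X. a.0 + (b.X + a.X) + b.(X + X)\{b}) + (rec X. a.0 + (b.X + a.X) + b.(X + X)\{b}))\{b} has moves —a→ p3, —a→ p4
  p3 = (rec X. a.0 + (b.X + a.X) + b.(X + X)\{b})\{b} has moves —a→ p3, —a→ p4
  p4 = 0\{b} has moves (no moves)
Reachable graph of Q (5 states):
  q0 = rec X. b.a.0 + (b.X + a.X) + b.(X + X)\{b} has moves —a→ q0, —b→ q0, —b→ q1, —b→ q2
  q1 = ((rec X. b.a.0 + (b.X + a.X) + b.(X + X)\{b}) + (rec X. b.a.0 + (b.X + a.X) + b.(X + X)\{b}))\{b} has moves —a→ q3
  q2 = a.0 has moves —a→ q4
  q3 = (rec X. b.a.0 + (b.X + a.X) + b.(X + X)\{b})\{b} has moves —a→ q3
  q4 = 0 has moves (no moves)
Partition-refinement fixed point:
  B0 = {p0}
  B1 = {p1, p4, q4}
  B2 = {p2, p3}
  B3 = {q0}
  B4 = {q2}
  B5 = {q1, q3}
p0 ∈ B0, q0 ∈ B3 → different blocks

P ≁ Q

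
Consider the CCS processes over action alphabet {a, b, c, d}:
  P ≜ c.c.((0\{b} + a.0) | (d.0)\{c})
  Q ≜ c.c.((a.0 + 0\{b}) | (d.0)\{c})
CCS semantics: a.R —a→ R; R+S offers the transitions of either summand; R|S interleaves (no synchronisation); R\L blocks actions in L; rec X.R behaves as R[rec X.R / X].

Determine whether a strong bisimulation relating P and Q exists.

LTS(P): 6 reachable states
  m0 = c.c.((0\{b} + a.0) | (d.0)\{c}) | -c-> m1
  m1 = c.((0\{b} + a.0) | (d.0)\{c}) | -c-> m2
  m2 = (0\{b} + a.0) | (d.0)\{c} | -a-> m3, -d-> m4
  m3 = 0 | (d.0)\{c} | -d-> m5
  m4 = (0\{b} + a.0) | 0\{c} | -a-> m5
  m5 = 0 | 0\{c} | stopped
LTS(Q): 6 reachable states
  n0 = c.c.((a.0 + 0\{b}) | (d.0)\{c}) | -c-> n1
  n1 = c.((a.0 + 0\{b}) | (d.0)\{c}) | -c-> n2
  n2 = (a.0 + 0\{b}) | (d.0)\{c} | -a-> n3, -d-> n4
  n3 = 0 | (d.0)\{c} | -d-> n5
  n4 = (a.0 + 0\{b}) | 0\{c} | -a-> n5
  n5 = 0 | 0\{c} | stopped
Coarsest stable partition (strong bisimilarity classes):
  B0 = {m0, n0}
  B1 = {m1, n1}
  B2 = {m2, n2}
  B3 = {m3, n3}
  B4 = {m5, n5}
  B5 = {m4, n4}
m0 ∈ B0, n0 ∈ B0 → same block

bisimilar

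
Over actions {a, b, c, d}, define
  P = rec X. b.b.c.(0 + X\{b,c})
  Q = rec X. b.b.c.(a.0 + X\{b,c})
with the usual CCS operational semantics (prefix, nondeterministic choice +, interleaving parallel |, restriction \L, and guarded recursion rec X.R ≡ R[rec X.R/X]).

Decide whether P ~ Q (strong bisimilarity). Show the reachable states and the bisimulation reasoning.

Reachable graph of P (4 states):
  m0 = rec X. b.b.c.(0 + X\{b,c}) :: =b=> m1
  m1 = b.c.(0 + (rec X. b.b.c.(0 + X\{b,c}))\{b,c}) :: =b=> m2
  m2 = c.(0 + (rec X. b.b.c.(0 + X\{b,c}))\{b,c}) :: =c=> m3
  m3 = 0 + (rec X. b.b.c.(0 + X\{b,c}))\{b,c} :: stopped
Reachable graph of Q (5 states):
  n0 = rec X. b.b.c.(a.0 + X\{b,c}) :: =b=> n1
  n1 = b.c.(a.0 + (rec X. b.b.c.(a.0 + X\{b,c}))\{b,c}) :: =b=> n2
  n2 = c.(a.0 + (rec X. b.b.c.(a.0 + X\{b,c}))\{b,c}) :: =c=> n3
  n3 = a.0 + (rec X. b.b.c.(a.0 + X\{b,c}))\{b,c} :: =a=> n4
  n4 = 0 :: stopped
Partition-refinement fixed point:
  B0 = {m0}
  B1 = {m1}
  B2 = {m2}
  B3 = {m3, n4}
  B4 = {n0}
  B5 = {n1}
  B6 = {n2}
  B7 = {n3}
m0 ∈ B0, n0 ∈ B4 → different blocks

not bisimilar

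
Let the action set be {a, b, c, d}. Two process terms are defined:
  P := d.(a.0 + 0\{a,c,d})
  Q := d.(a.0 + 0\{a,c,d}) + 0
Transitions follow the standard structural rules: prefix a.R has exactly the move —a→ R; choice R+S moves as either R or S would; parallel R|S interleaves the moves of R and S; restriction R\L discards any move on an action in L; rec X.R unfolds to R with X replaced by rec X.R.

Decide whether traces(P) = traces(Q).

YES

LTS(P): 3 reachable states
  u0 = d.(a.0 + 0\{a,c,d}) | -d-> u1
  u1 = a.0 + 0\{a,c,d} | -a-> u2
  u2 = 0 | stopped
LTS(Q): 3 reachable states
  v0 = d.(a.0 + 0\{a,c,d}) + 0 | -d-> v1
  v1 = a.0 + 0\{a,c,d} | -a-> v2
  v2 = 0 | stopped
Partition-refinement fixed point:
  B0 = {u0, v0}
  B1 = {u1, v1}
  B2 = {u2, v2}
u0 ∈ B0, v0 ∈ B0 → same block
Bisimilar ⇒ trace-equivalent.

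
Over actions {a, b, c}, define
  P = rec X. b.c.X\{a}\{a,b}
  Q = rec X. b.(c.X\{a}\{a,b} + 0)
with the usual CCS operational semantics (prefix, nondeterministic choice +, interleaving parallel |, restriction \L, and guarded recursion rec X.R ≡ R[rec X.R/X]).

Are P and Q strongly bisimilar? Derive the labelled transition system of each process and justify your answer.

Reachable graph of P (3 states):
  s0 = rec X. b.c.X\{a}\{a,b} ⊢ -b-> s1
  s1 = c.(rec X. b.c.X\{a}\{a,b})\{a}\{a,b} ⊢ -c-> s2
  s2 = (rec X. b.c.X\{a}\{a,b})\{a}\{a,b} ⊢ deadlocked
Reachable graph of Q (3 states):
  t0 = rec X. b.(c.X\{a}\{a,b} + 0) ⊢ -b-> t1
  t1 = c.(rec X. b.(c.X\{a}\{a,b} + 0))\{a}\{a,b} + 0 ⊢ -c-> t2
  t2 = (rec X. b.(c.X\{a}\{a,b} + 0))\{a}\{a,b} ⊢ deadlocked
Coarsest stable partition (strong bisimilarity classes):
  B0 = {s0, t0}
  B1 = {s1, t1}
  B2 = {s2, t2}
s0 ∈ B0, t0 ∈ B0 → same block

P ~ Q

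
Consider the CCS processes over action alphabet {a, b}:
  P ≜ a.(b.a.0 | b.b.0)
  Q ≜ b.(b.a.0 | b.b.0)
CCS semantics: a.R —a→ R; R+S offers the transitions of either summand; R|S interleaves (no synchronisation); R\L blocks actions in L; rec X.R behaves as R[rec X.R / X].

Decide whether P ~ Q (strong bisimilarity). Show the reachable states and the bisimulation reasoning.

LTS(P): 10 reachable states
  m0 = a.(b.a.0 | b.b.0) has moves --a--▸ m1
  m1 = b.a.0 | b.b.0 has moves --b--▸ m2, --b--▸ m3
  m2 = a.0 | b.b.0 has moves --a--▸ m4, --b--▸ m5
  m3 = b.a.0 | b.0 has moves --b--▸ m5, --b--▸ m6
  m4 = 0 | b.b.0 has moves --b--▸ m7
  m5 = a.0 | b.0 has moves --a--▸ m7, --b--▸ m8
  m6 = b.a.0 | 0 has moves --b--▸ m8
  m7 = 0 | b.0 has moves --b--▸ m9
  m8 = a.0 | 0 has moves --a--▸ m9
  m9 = 0 | 0 has moves ·
LTS(Q): 10 reachable states
  n0 = b.(b.a.0 | b.b.0) has moves --b--▸ n1
  n1 = b.a.0 | b.b.0 has moves --b--▸ n2, --b--▸ n3
  n2 = a.0 | b.b.0 has moves --a--▸ n4, --b--▸ n5
  n3 = b.a.0 | b.0 has moves --b--▸ n5, --b--▸ n6
  n4 = 0 | b.b.0 has moves --b--▸ n7
  n5 = a.0 | b.0 has moves --a--▸ n7, --b--▸ n8
  n6 = b.a.0 | 0 has moves --b--▸ n8
  n7 = 0 | b.0 has moves --b--▸ n9
  n8 = a.0 | 0 has moves --a--▸ n9
  n9 = 0 | 0 has moves ·
Bisimilarity quotient blocks:
  B0 = {m0}
  B1 = {m1, n1}
  B2 = {m2, n2}
  B3 = {m4, n4}
  B4 = {m7, n7}
  B5 = {m9, n9}
  B6 = {m5, n5}
  B7 = {m8, n8}
  B8 = {m3, n3}
  B9 = {m6, n6}
  B10 = {n0}
m0 ∈ B0, n0 ∈ B10 → different blocks

not bisimilar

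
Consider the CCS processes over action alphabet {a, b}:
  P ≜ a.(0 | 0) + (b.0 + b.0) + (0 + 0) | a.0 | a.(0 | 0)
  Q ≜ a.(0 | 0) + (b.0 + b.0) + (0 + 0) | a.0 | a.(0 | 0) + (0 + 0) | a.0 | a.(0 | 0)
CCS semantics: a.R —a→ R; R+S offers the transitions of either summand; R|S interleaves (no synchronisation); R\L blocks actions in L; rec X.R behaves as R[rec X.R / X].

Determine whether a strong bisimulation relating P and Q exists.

LTS(P): 6 reachable states
  m0 = a.(0 | 0) + (b.0 + b.0) + (0 + 0) | a.0 | a.(0 | 0) | ··a··> m1, ··a··> m2, ··a··> m3, ··b··> m4
  m1 = (0 + 0) | 0 | a.(0 | 0) | ··a··> m5
  m2 = (0 + 0) | a.0 | (0 | 0) | ··a··> m5
  m3 = 0 | 0 | ∅
  m4 = 0 | ∅
  m5 = (0 + 0) | 0 | (0 | 0) | ∅
LTS(Q): 6 reachable states
  n0 = a.(0 | 0) + (b.0 + b.0) + (0 + 0) | a.0 | a.(0 | 0) + (0 + 0) | a.0 | a.(0 | 0) | ··a··> n1, ··a··> n2, ··a··> n3, ··b··> n4
  n1 = (0 + 0) | 0 | a.(0 | 0) | ··a··> n5
  n2 = (0 + 0) | a.0 | (0 | 0) | ··a··> n5
  n3 = 0 | 0 | ∅
  n4 = 0 | ∅
  n5 = (0 + 0) | 0 | (0 | 0) | ∅
Partition-refinement fixed point:
  B0 = {m0, n0}
  B1 = {m3, m4, m5, n3, n4, n5}
  B2 = {m1, m2, n1, n2}
m0 ∈ B0, n0 ∈ B0 → same block

P ~ Q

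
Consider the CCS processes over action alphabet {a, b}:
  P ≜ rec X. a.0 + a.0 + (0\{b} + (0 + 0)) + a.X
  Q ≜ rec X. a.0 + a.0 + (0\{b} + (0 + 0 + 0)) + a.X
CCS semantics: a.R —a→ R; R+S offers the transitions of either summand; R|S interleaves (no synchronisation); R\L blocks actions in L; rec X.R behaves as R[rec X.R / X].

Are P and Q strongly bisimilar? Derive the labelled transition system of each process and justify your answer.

Reachable graph of P (2 states):
  p0 = rec X. a.0 + a.0 + (0\{b} + (0 + 0)) + a.X has moves =a=> p0, =a=> p1
  p1 = 0 has moves ·
Reachable graph of Q (2 states):
  q0 = rec X. a.0 + a.0 + (0\{b} + (0 + 0 + 0)) + a.X has moves =a=> q0, =a=> q1
  q1 = 0 has moves ·
Coarsest stable partition (strong bisimilarity classes):
  B0 = {p0, q0}
  B1 = {p1, q1}
p0 ∈ B0, q0 ∈ B0 → same block

P ~ Q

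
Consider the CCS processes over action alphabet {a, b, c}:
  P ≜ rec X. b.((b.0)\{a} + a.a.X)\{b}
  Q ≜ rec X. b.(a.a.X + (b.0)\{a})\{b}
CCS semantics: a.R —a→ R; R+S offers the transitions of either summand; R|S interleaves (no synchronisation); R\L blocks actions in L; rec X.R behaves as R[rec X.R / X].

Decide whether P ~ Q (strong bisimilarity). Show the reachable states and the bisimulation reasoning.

YES

Reachable graph of P (4 states):
  m0 = rec X. b.((b.0)\{a} + a.a.X)\{b} → -b-> m1
  m1 = ((b.0)\{a} + a.a.(rec X. b.((b.0)\{a} + a.a.X)\{b}))\{b} → -a-> m2
  m2 = (a.(rec X. b.((b.0)\{a} + a.a.X)\{b}))\{b} → -a-> m3
  m3 = (rec X. b.((b.0)\{a} + a.a.X)\{b})\{b} → stopped
Reachable graph of Q (4 states):
  n0 = rec X. b.(a.a.X + (b.0)\{a})\{b} → -b-> n1
  n1 = (a.a.(rec X. b.(a.a.X + (b.0)\{a})\{b}) + (b.0)\{a})\{b} → -a-> n2
  n2 = (a.(rec X. b.(a.a.X + (b.0)\{a})\{b}))\{b} → -a-> n3
  n3 = (rec X. b.(a.a.X + (b.0)\{a})\{b})\{b} → stopped
Coarsest stable partition (strong bisimilarity classes):
  B0 = {m0, n0}
  B1 = {m1, n1}
  B2 = {m2, n2}
  B3 = {m3, n3}
m0 ∈ B0, n0 ∈ B0 → same block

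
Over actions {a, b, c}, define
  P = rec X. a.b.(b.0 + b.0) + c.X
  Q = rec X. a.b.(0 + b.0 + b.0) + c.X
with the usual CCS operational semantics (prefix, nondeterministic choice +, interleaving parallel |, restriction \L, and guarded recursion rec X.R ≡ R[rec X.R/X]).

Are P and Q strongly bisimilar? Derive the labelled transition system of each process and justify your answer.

Reachable graph of P (4 states):
  p0 = rec X. a.b.(b.0 + b.0) + c.X | --a--▸ p1, --c--▸ p0
  p1 = b.(b.0 + b.0) | --b--▸ p2
  p2 = b.0 + b.0 | --b--▸ p3
  p3 = 0 | stopped
Reachable graph of Q (4 states):
  q0 = rec X. a.b.(0 + b.0 + b.0) + c.X | --a--▸ q1, --c--▸ q0
  q1 = b.(0 + b.0 + b.0) | --b--▸ q2
  q2 = 0 + b.0 + b.0 | --b--▸ q3
  q3 = 0 | stopped
Coarsest stable partition (strong bisimilarity classes):
  B0 = {p0, q0}
  B1 = {p1, q1}
  B2 = {p2, q2}
  B3 = {p3, q3}
p0 ∈ B0, q0 ∈ B0 → same block

P ~ Q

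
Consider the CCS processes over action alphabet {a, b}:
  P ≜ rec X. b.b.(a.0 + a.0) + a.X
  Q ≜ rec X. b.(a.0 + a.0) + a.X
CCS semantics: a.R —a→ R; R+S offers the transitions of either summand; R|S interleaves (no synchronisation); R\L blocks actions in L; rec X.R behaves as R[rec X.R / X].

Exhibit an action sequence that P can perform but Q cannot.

bb

LTS(P): 4 reachable states
  p0 = rec X. b.b.(a.0 + a.0) + a.X ⊢ -a-> p0, -b-> p1
  p1 = b.(a.0 + a.0) ⊢ -b-> p2
  p2 = a.0 + a.0 ⊢ -a-> p3
  p3 = 0 ⊢ ∅
LTS(Q): 3 reachable states
  q0 = rec X. b.(a.0 + a.0) + a.X ⊢ -a-> q0, -b-> q1
  q1 = a.0 + a.0 ⊢ -a-> q2
  q2 = 0 ⊢ ∅
Executing bb from P (initial set {p0}):
  [1] b ⇒ {p1}
  [2] b ⇒ {p2}
  P completes σ.
Executing bb from Q (initial set {q0}):
  [1] b ⇒ {q1}
  [2] b ⇒ ∅  — Q cannot continue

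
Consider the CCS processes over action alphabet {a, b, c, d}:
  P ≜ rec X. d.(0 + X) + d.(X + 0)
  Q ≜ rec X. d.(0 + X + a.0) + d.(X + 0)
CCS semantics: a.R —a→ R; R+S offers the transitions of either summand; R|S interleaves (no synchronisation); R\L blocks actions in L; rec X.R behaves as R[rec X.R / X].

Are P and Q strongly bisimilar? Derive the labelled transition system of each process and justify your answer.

P's transition system — 3 states:
  p0 = rec X. d.(0 + X) + d.(X + 0) ⊢ =d=> p1, =d=> p2
  p1 = (rec X. d.(0 + X) + d.(X + 0)) + 0 ⊢ =d=> p1, =d=> p2
  p2 = 0 + (rec X. d.(0 + X) + d.(X + 0)) ⊢ =d=> p1, =d=> p2
Q's transition system — 4 states:
  q0 = rec X. d.(0 + X + a.0) + d.(X + 0) ⊢ =d=> q1, =d=> q2
  q1 = (rec X. d.(0 + X + a.0) + d.(X + 0)) + 0 ⊢ =d=> q1, =d=> q2
  q2 = 0 + (rec X. d.(0 + X + a.0) + d.(X + 0)) + a.0 ⊢ =a=> q3, =d=> q1, =d=> q2
  q3 = 0 ⊢ stopped
Coarsest stable partition (strong bisimilarity classes):
  B0 = {p0, p1, p2}
  B1 = {q0, q1}
  B2 = {q2}
  B3 = {q3}
p0 ∈ B0, q0 ∈ B1 → different blocks

not bisimilar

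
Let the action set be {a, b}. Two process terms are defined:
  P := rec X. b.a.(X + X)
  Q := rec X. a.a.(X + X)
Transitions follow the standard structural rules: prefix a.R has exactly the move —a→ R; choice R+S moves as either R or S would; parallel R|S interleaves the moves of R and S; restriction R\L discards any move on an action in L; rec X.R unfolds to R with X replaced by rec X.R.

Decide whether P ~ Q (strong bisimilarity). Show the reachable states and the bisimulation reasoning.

P ≁ Q

LTS(P): 3 reachable states
  p0 = rec X. b.a.(X + X) | -b-> p1
  p1 = a.((rec X. b.a.(X + X)) + (rec X. b.a.(X + X))) | -a-> p2
  p2 = (rec X. b.a.(X + X)) + (rec X. b.a.(X + X)) | -b-> p1
LTS(Q): 3 reachable states
  q0 = rec X. a.a.(X + X) | -a-> q1
  q1 = a.((rec X. a.a.(X + X)) + (rec X. a.a.(X + X))) | -a-> q2
  q2 = (rec X. a.a.(X + X)) + (rec X. a.a.(X + X)) | -a-> q1
Bisimilarity quotient blocks:
  B0 = {p0, p2}
  B1 = {p1}
  B2 = {q0, q1, q2}
p0 ∈ B0, q0 ∈ B2 → different blocks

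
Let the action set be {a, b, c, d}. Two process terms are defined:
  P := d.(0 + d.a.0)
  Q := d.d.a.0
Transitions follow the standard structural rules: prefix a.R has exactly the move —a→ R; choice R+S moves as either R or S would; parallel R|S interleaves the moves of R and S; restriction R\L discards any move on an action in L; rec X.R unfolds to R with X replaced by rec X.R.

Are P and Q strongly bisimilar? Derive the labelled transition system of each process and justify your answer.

LTS(P): 4 reachable states
  s0 = d.(0 + d.a.0) has moves ··d··> s1
  s1 = 0 + d.a.0 has moves ··d··> s2
  s2 = a.0 has moves ··a··> s3
  s3 = 0 has moves ∅
LTS(Q): 4 reachable states
  t0 = d.d.a.0 has moves ··d··> t1
  t1 = d.a.0 has moves ··d··> t2
  t2 = a.0 has moves ··a··> t3
  t3 = 0 has moves ∅
Coarsest stable partition (strong bisimilarity classes):
  B0 = {s0, t0}
  B1 = {s1, t1}
  B2 = {s2, t2}
  B3 = {s3, t3}
s0 ∈ B0, t0 ∈ B0 → same block

YES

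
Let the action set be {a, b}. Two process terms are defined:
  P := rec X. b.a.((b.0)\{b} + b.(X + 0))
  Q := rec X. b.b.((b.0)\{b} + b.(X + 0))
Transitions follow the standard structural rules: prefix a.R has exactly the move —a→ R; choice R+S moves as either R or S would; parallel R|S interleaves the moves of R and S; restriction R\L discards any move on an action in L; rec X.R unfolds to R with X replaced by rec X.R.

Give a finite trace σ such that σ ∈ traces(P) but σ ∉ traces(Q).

P's transition system — 4 states:
  u0 = rec X. b.a.((b.0)\{b} + b.(X + 0)) → -b-> u1
  u1 = a.((b.0)\{b} + b.((rec X. b.a.((b.0)\{b} + b.(X + 0))) + 0)) → -a-> u2
  u2 = (b.0)\{b} + b.((rec X. b.a.((b.0)\{b} + b.(X + 0))) + 0) → -b-> u3
  u3 = (rec X. b.a.((b.0)\{b} + b.(X + 0))) + 0 → -b-> u1
Q's transition system — 4 states:
  v0 = rec X. b.b.((b.0)\{b} + b.(X + 0)) → -b-> v1
  v1 = b.((b.0)\{b} + b.((rec X. b.b.((b.0)\{b} + b.(X + 0))) + 0)) → -b-> v2
  v2 = (b.0)\{b} + b.((rec X. b.b.((b.0)\{b} + b.(X + 0))) + 0) → -b-> v3
  v3 = (rec X. b.b.((b.0)\{b} + b.(X + 0))) + 0 → -b-> v1
Run σ = ⟨ba⟩ on P: start {u0}
  after b @ step 1: {u1}
  after a @ step 2: {u2}
  ✓ P
Run σ = ⟨ba⟩ on Q: start {v0}
  after b @ step 1: {v1}
  after a @ step 2: ∅  — Q cannot continue

ba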